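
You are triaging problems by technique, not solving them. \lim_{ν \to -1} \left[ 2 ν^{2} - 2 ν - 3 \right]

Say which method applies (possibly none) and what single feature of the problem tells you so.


Diagnosis: no special technique — no vanishing denominator and no indeterminate clash at the point — evaluation is immediate.


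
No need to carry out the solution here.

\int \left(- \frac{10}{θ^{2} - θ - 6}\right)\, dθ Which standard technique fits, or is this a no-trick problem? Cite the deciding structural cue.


Technique: partial fractions — a proper rational integrand over the factorable θ^{2} - θ - 6: partial fractions reduce it to elementary pieces.


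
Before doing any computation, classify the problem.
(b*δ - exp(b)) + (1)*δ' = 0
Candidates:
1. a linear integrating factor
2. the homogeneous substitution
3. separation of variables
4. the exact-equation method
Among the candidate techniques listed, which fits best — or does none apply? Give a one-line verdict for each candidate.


Technique: a linear integrating factor — arrange it as δ' + b·δ = (the forcing term) and the integrating factor does the rest.
- a linear integrating factor: yes — fits the structure here.
- the homogeneous substitution: the slope is not a function of the ratio of the variables alone.
- separation of variables — no algebra isolates the independent variable on one side and the unknown on the other.
- the exact-equation method — no potential function has this form as its differential, as written.


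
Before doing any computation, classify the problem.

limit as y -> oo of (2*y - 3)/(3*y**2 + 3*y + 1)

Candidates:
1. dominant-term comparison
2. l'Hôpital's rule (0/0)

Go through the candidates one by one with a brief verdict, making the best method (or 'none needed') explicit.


Diagnosis: dominant-term comparison — divide by the highest power of y present: lower-order terms vanish and the dominant ratio remains.
- dominant-term comparison: yes, a natural case for it.
- l'Hôpital's rule (0/0): viewed as a single quotient this runs to ∞/∞, not the 0/0 clash this candidate addresses; an at-infinity variant of the rule would resolve it, but comparing leading growth reads the answer without differentiating.


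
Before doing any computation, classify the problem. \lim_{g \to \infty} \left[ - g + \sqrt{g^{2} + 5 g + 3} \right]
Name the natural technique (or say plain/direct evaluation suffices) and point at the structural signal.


Method: conjugate multiplication — \sqrt{g^{2} + 5 g + 3} and g both blow up, but their difference is tame once the conjugate rationalizes it.


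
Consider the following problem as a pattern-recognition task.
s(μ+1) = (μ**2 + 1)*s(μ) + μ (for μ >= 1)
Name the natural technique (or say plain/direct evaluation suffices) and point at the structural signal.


Best approach: a summation factor — with the index-dependent coefficient μ**2 + 1, dividing by the cumulative product turns the left side into a pure difference.


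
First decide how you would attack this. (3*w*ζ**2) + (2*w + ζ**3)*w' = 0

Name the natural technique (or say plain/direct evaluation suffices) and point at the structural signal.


Method: the exact-equation method — this form is already the differential of something: the matching mixed partials of 3*w*ζ**2 and 2*w + ζ**3 prove it.


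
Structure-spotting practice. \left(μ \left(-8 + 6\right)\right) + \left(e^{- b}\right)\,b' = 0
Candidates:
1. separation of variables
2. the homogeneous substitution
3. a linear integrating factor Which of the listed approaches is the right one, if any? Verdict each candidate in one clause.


Verdict: separation of variables — solved for the derivative, the right side splits multiplicatively into a function of each variable alone — divide and integrate each side.
- separation of variables — yes, a natural case for it.
- the homogeneous substitution — solved for the derivative, the right side changes under joint scaling of the two variables.
- a linear integrating factor — the unknown enters nonlinearly (through a power, a denominator, or a transcendental function), which the linear integrating-factor recipe cannot absorb as-is — any repair would come from a preliminary substitution, not the factor.


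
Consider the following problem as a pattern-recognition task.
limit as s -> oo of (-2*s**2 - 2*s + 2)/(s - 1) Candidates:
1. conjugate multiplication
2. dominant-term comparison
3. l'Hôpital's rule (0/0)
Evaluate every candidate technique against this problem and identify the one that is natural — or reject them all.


Technique: dominant-term comparison — as s grows, only the highest-degree terms matter — compare leading terms and read the limit off.
- conjugate multiplication — there is no infinity-minus-infinity radical difference to rationalize.
- dominant-term comparison: yes, a natural case for it.
- l'Hôpital's rule (0/0): no 0/0 form appears: written as one quotient, top and bottom both grow without bound, and the ratio is decided by their leading terms.


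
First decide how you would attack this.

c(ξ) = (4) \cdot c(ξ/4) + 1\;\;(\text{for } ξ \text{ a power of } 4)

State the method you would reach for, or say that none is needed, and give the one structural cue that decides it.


Best approach: the master substitution — the argument shrinks by the factor 4, so measure the index on a logarithmic scale and the recursion becomes a shift.


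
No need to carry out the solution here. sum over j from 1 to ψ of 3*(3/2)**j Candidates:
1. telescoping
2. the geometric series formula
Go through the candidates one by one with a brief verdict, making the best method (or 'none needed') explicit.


Verdict: the geometric series formula — each summand is the previous one scaled by 3/2; that constant multiplier is itself the geometric structure.
- telescoping: computed from the summand as displayed, the partial sums build up without the pairwise collapse telescoping exploits.
- the geometric series formula: applicable, and directly so.


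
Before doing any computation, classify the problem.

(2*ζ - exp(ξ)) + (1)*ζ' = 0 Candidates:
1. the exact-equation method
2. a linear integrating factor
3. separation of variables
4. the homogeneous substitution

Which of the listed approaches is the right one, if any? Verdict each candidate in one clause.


Diagnosis: a linear integrating factor — ζ appears only to the first power with coefficient 2 — the classic integrating-factor setup.
- the exact-equation method — the mixed partial derivatives differ, so the left side is not a total differential.
- a linear integrating factor — applicable, and directly so.
- separation of variables — no algebra isolates the independent variable on one side and the unknown on the other.
- the homogeneous substitution — the ratio substitution does not collapse this equation.


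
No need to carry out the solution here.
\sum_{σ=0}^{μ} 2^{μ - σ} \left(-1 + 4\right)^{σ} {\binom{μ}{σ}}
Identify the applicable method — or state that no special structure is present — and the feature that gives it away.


Best approach: the binomial theorem — terms weighting {\binom{μ}{σ}} against matched powers of (-1 + 4) and 2 reassemble into ((-1 + 4) + 2)^μ by the binomial theorem.


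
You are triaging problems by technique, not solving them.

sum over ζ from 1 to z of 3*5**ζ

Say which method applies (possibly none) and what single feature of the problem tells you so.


Diagnosis: the geometric series formula — the ratio of consecutive terms is the constant 5, independent of the index — a geometric sum.


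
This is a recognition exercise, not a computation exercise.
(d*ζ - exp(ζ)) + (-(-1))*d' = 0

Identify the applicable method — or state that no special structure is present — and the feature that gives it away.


Method: a linear integrating factor — d enters only linearly with coefficient ζ; multiply by exp of the integral of ζ and the left side becomes one derivative.


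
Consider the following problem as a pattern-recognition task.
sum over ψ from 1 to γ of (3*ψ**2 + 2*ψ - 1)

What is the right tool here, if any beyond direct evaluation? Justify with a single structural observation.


Method: no special technique — Faulhaber territory: sum each constant-multiple power of ψ with its closed-form formula, no trick required.


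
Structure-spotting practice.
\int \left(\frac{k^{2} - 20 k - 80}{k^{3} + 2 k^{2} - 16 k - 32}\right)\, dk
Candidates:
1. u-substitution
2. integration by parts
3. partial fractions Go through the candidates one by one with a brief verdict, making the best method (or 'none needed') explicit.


Diagnosis: partial fractions — a proper rational integrand over the factorable k^{3} + 2 k^{2} - 16 k - 32: partial fractions reduce it to elementary pieces.
- u-substitution — no subexpression of the integrand pairs with its own derivative as a factor — individual terms may offer their own substitutions, but any change of variable covering the whole integral would have to be constructed from outside the expression.
- integration by parts — the integrand does not split as a nonconstant polynomial times an exp, sine, cosine of a linear argument, or logarithm — no polynomial-kernel parts product to differentiate one side of.
- partial fractions: applies; the problem has the shape this method handles.


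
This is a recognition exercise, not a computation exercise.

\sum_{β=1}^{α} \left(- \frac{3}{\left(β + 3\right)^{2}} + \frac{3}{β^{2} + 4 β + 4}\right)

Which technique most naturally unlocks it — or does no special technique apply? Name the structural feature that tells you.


Diagnosis: telescoping — this sum is a zipper: each term contributes \frac{3}{β^{2} + 4 β + 4} and removes the next index's value, which the following term puts back, closing term by term.


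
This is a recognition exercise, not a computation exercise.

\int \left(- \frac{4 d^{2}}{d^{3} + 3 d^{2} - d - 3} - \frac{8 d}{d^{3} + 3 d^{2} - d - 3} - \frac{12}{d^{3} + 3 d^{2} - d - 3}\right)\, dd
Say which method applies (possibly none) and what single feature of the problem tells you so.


Method: partial fractions — the bottom, d^{3} + 3 d^{2} - d - 3, comes apart into simple factors, and a proper rational function over split factors decomposes.


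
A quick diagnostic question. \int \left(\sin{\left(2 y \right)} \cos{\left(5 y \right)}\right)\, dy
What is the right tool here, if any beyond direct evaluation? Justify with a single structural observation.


Method: a trigonometric identity — \sin{\left(2 y \right)} \cos{\left(5 y \right)} mixes two frequencies; the product-to-sum identity splits it into single-frequency sinusoids.


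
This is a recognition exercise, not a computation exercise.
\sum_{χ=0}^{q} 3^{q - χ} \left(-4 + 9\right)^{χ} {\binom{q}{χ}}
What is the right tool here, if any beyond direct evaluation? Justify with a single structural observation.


Technique: the binomial theorem — the binomial coefficients weight matched powers of (-4 + 9) and 3, which is exactly the expansion of a binomial power.


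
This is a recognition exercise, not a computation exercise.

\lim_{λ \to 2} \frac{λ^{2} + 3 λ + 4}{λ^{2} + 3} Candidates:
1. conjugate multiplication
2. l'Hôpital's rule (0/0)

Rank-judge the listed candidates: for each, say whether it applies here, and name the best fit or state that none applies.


Technique: no special technique — the expression is continuous at 2 — substitute and evaluate; no indeterminate form appears.
- conjugate multiplication: multiplying by a conjugate would not remove any indeterminacy here.
- l'Hôpital's rule (0/0) — evaluation at the point is determinate, so the rule has nothing to repair.


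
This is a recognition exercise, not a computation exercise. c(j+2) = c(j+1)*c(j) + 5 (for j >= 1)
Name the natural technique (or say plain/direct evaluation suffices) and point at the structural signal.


Method: no special technique — the recurrence is nonlinear in the sequence values; study it directly, no linear machinery applies.


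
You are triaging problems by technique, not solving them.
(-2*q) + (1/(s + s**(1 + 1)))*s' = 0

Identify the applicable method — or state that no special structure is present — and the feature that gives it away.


Diagnosis: separation of variables — one side of the product carries the independent variable, the other the unknown — the textbook separation shape. A Bernoulli substitution applies to this equation as given; separation takes the same equation in its displayed form.


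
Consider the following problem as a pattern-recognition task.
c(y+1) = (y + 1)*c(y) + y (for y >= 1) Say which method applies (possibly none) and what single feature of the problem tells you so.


Technique: a summation factor — because the multiplier y + 1 is index-dependent, divide through by its running product and sum the resulting differences.


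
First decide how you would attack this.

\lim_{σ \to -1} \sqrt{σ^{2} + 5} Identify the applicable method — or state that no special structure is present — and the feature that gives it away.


Verdict: no special technique — the expression is continuous at the evaluation point — substitute directly; no indeterminate form appears.


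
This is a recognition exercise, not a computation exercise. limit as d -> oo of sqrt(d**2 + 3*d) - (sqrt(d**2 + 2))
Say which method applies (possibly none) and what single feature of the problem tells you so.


Diagnosis: conjugate multiplication — neither sqrt(d**2 + 3*d) nor sqrt(d**2 + 2) converges alone, so rewrite their difference as a conjugate-rationalized quotient first.


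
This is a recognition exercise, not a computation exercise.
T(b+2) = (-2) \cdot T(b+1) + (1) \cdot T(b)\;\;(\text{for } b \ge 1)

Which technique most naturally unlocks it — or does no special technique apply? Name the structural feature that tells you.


Method: the characteristic-root method — shift-invariance with fixed coefficients calls for exponential trials; the characteristic polynomial finds every r^b.


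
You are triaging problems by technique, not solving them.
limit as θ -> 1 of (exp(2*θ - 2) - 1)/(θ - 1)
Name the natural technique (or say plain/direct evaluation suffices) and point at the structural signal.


Method: l'Hôpital's rule (0/0) — the 0/0 form at 1 is the signature situation for l'Hôpital's rule. A first-order expansion at the point is an equally standard path; the rule packages it.


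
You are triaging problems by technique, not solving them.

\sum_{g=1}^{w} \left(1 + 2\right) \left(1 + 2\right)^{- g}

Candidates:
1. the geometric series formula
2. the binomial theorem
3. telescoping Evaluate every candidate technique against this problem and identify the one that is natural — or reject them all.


Best approach: the geometric series formula — consecutive terms stand in a fixed index-free ratio — the geometric sum formula closes it.
- the geometric series formula: yes — fits the structure here.
- the binomial theorem: there is no pair of bases whose matched powers would reassemble into a single binomial power.
- telescoping — the summand is not presented as a shifted difference — a telescoping rewrite may exist, but the displayed structure does not offer one.


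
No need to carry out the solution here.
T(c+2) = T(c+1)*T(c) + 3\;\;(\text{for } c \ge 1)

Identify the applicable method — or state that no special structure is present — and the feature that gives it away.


Best approach: no special technique — the unknown enters the rule nonlinearly, not as a weighted sum — no linear method is even well-posed.


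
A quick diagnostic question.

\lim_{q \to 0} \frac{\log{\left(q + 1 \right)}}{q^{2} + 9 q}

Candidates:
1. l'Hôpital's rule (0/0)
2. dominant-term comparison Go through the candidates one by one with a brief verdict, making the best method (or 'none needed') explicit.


Verdict: l'Hôpital's rule (0/0) — both numerator and denominator vanish at 0: the genuine 0/0 indeterminate that l'Hôpital exists for. One could equally expand both pieces locally and compare leading terms; the rule does that in one stroke.
- l'Hôpital's rule (0/0) — yes — fits the structure here.
- dominant-term comparison: no dominant-degree comparison decides it.


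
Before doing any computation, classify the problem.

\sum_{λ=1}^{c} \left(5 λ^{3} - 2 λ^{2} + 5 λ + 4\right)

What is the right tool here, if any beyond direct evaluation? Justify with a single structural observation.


Diagnosis: no special technique — the summand is a plain polynomial in λ (expanding first if it arrives factored); standard power-sum formulas evaluate it term by term.


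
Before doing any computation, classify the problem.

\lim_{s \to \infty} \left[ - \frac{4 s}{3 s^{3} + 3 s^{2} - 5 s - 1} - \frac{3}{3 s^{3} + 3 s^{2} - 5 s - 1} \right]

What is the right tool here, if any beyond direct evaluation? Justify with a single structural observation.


Method: dominant-term comparison — growth-rate triage: the leading powers of s decide the limit, everything else is noise. Viewed as a single quotient this is an ∞/∞ form — an at-infinity application of l'Hôpital's rule would also resolve it; comparing leading growth reads the answer without differentiating.


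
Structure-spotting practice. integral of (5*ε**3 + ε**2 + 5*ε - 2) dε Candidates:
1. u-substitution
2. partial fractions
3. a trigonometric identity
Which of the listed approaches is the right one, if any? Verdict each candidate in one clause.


Diagnosis: no special technique — the integrand is a sum of constant multiples of powers of ε — integrate term by term.
- u-substitution: no substitution does more than relabel what direct integration already handles.
- partial fractions: there is no rational-function structure to decompose.
- a trigonometric identity — there is no trigonometric structure at all — the integrand carries no sine or cosine to rewrite.


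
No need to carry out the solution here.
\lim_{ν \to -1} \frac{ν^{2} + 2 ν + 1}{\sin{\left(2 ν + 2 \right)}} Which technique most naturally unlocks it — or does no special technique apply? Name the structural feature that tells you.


Diagnosis: l'Hôpital's rule (0/0) — the 0/0 form at -1 is the signature situation for l'Hôpital's rule. A first-order expansion at the point is an equally standard path; the rule packages it.


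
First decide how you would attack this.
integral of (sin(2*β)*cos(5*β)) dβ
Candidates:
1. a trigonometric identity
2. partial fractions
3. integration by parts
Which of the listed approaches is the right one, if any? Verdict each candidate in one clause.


Technique: a trigonometric identity — mixed-frequency products such as sin(2*β)*cos(5*β) are designed for the product-to-sum formula.
- a trigonometric identity — applicable, and directly so.
- partial fractions — the expression is not a ratio of polynomials that decomposes further.
- integration by parts — not the natural route: no polynomial-kernel product appears — a recursive parts reduction of the trigonometric product exists, but the identity rewrite is direct.


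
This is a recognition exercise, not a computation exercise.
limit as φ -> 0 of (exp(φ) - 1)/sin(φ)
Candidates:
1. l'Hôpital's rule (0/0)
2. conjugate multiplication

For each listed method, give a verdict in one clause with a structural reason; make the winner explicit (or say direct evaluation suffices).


Method: l'Hôpital's rule (0/0) — plug in 0: top and bottom both hit zero, so differentiate each and retry. The standard small-argument limits would also carry it; the rule is the systematic route.
- l'Hôpital's rule (0/0) — a fit — the right tool for this form.
- conjugate multiplication — no difference of divergent radicals appears, so rationalizing has nothing to cancel.


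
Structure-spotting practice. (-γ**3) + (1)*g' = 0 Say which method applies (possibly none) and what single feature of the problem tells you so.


Verdict: no special technique — solved for the derivative, no g appears — this is antidifferentiation in γ wearing ODE clothing.


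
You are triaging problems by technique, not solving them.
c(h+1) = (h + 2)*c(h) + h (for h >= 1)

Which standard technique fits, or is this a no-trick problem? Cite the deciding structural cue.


Best approach: a summation factor — normalize by the running product of h + 2: the left side becomes a difference, and differences sum.


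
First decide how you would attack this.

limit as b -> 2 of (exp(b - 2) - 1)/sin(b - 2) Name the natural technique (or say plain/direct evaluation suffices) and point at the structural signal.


Technique: l'Hôpital's rule (0/0) — numerator and denominator both vanish at 2 — a genuine 0/0 form, which is exactly when l'Hôpital applies. A first-order expansion at the point is an equally standard path; the rule packages it.


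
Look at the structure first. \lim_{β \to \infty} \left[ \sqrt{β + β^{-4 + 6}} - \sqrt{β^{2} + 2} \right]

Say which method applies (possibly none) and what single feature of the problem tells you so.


Method: conjugate multiplication — the difference \sqrt{β + β^{-4 + 6}} - \sqrt{β^{2} + 2} is an ∞ − ∞ stalemate; its conjugate partner breaks the tie.


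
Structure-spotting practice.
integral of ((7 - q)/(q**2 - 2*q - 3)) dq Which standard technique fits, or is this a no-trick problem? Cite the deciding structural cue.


Method: partial fractions — the integrand is a proper rational function and its denominator q**2 - 2*q - 3 factors into distinct pieces, so it splits into simple fractions.


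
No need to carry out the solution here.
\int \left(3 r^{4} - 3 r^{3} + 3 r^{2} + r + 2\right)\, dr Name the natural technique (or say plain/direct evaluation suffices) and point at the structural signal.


Best approach: no special technique — the integrand is a sum of constant multiples of powers of r — integrate term by term.


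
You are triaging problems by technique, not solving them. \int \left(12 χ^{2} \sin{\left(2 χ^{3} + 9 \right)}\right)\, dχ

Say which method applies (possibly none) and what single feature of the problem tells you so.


Best approach: u-substitution — collected, the integrand has one factor that is, up to a constant, the derivative of an inner expression the rest depends on — substitute for that inner expression.


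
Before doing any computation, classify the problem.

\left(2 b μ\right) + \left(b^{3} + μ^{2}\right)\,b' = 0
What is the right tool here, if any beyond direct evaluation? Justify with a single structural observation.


Best approach: the exact-equation method — the cross partial derivatives of 2 b μ and b^{3} + μ^{2} agree, so the left side is the total differential of one potential in μ and b.


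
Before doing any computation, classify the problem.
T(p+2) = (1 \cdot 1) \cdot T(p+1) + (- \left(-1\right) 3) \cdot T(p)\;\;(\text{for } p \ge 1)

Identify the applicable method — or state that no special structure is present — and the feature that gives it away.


Best approach: the characteristic-root method — the recurrence treats every index alike (constant coefficients, no forcing) — precisely the regime where r^p trials close it.


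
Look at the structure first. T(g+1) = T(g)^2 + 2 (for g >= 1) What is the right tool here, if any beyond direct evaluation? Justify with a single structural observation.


Verdict: no special technique — the sequence value feeds back through itself nonlinearly — linear superposition fails, and every superposition-based closed form fails with it.


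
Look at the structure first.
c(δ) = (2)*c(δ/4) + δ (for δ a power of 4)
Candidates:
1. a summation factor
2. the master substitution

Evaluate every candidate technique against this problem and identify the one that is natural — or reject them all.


Best approach: the master substitution — recursion at δ/4 is multiplicative in the index; logarithmic reindexing via δ = 4^m linearizes it.
- a summation factor — the recursion divides its index rather than shifting it — there is no previous-term chain for a summation factor to telescope.
- the master substitution: applies; the problem has the shape this method handles.


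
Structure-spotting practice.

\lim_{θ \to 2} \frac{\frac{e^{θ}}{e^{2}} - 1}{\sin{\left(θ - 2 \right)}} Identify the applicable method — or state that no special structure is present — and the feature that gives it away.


Method: l'Hôpital's rule (0/0) — the 0/0 form at 2 is the signature situation for l'Hôpital's rule. One could equally expand both pieces locally and compare leading terms; the rule does that in one stroke.


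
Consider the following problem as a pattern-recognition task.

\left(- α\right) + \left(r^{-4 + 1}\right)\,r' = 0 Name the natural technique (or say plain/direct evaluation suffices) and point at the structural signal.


Technique: separation of variables — solved for the derivative, the right side splits multiplicatively into a function of each variable alone — divide and integrate each side. One could also solve this as an exact equation; with each coefficient in its own variable, separating is the same work with fewer steps.


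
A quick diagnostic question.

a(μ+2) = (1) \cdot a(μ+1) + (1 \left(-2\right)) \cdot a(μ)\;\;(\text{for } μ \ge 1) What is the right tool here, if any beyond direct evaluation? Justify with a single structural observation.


Technique: the characteristic-root method — try a geometric ansatz r^μ: constant coefficients turn the recurrence into one polynomial equation in r.


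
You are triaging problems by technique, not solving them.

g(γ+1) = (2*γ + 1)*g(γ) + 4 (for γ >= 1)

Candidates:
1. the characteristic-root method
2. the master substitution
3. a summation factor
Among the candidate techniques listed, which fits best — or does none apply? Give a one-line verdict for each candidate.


Technique: a summation factor — an index-dependent multiplier 2*γ + 1 rules out characteristic roots; a summation factor converts it to a pure difference.
- the characteristic-root method — an index-dependent weight blocks the pure exponential ansatz.
- the master substitution: the recursion shifts the index rather than dividing it.
- a summation factor — yes, a natural case for it.


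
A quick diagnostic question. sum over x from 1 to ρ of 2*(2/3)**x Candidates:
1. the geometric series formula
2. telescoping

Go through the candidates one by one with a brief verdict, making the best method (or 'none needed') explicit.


Method: the geometric series formula — each term is 2/3 times the previous one, so the geometric-series formula applies directly.
- the geometric series formula — applicable, and directly so.
- telescoping — writing out consecutive terms as given produces no pairwise cancellation.


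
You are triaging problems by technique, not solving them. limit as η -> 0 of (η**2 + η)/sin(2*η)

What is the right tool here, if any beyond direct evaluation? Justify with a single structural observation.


Technique: l'Hôpital's rule (0/0) — both numerator and denominator vanish at 0: the genuine 0/0 indeterminate that l'Hôpital exists for. Known elementary limits would finish this too — the rule just bypasses the case analysis.


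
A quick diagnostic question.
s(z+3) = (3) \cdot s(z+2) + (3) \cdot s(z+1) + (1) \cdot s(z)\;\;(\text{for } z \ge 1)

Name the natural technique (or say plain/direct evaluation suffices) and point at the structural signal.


Diagnosis: the characteristic-root method — fixed numeric weights on consecutive terms and no forcing term added: the root method in its home territory.


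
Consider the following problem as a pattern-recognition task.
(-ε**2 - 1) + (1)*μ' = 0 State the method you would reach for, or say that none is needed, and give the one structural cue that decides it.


Verdict: no special technique — solved for the derivative, no μ appears — this is antidifferentiation in ε wearing ODE clothing.


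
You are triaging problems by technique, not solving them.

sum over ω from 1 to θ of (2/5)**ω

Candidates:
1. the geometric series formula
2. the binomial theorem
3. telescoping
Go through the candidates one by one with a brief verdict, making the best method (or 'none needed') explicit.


Method: the geometric series formula — each summand is the previous one scaled by 2/5; that constant multiplier is itself the geometric structure.
- the geometric series formula: a fit — the right tool for this form.
- the binomial theorem — no binomial coefficients pair with matched powers.
- telescoping — as presented, consecutive terms share no shifted copy to cancel against — no rewrite is on display to change that.


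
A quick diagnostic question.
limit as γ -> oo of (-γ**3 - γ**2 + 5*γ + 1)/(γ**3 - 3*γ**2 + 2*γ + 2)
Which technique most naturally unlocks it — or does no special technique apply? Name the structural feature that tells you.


Technique: dominant-term comparison — as γ grows, only the highest-degree terms matter — compare leading terms and read the limit off. Differentiating the expression as a single quotient would eventually settle it as well; matching dominant growth settles it immediately.


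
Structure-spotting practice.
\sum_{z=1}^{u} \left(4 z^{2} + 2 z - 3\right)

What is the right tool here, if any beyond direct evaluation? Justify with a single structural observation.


Verdict: no special technique — Faulhaber territory: sum each constant-multiple power of z with its closed-form formula, no trick required.


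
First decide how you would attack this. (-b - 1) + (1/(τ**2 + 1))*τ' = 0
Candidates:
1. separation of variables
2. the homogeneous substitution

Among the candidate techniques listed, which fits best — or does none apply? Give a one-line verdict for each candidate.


Method: separation of variables — one side of the product carries the independent variable, the other the unknown — the textbook separation shape.
- separation of variables: yes, a natural case for it.
- the homogeneous substitution — the slope does not depend on the ratio of the variables alone.


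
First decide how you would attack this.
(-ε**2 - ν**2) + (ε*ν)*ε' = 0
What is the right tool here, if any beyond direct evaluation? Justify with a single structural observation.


Technique: the homogeneous substitution — solved for the derivative, the right side is unchanged under scaling ν and ε together — it depends only on the ratio ε/ν, so substitute a single ratio variable. A Bernoulli rewrite works here as the equation stands — the homogeneous substitution is the more immediate reading.


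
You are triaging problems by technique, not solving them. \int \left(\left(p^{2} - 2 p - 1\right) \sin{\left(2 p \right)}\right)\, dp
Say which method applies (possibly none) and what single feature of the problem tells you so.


Best approach: integration by parts — p^{2} - 2 p - 1 dies after finitely many derivatives while \sin{\left(2 p \right)} cycles under integration — the tabular/parts setup.


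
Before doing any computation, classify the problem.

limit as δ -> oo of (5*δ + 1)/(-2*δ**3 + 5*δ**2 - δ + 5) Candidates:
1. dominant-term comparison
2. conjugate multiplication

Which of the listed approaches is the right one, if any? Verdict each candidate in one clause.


Verdict: dominant-term comparison — divide through by the highest power of δ; every lower-order term dies and the dominant terms decide the limit.
- dominant-term comparison — yes — fits the structure here.
- conjugate multiplication — no divergent radical difference is present for a conjugate pair to cancel.


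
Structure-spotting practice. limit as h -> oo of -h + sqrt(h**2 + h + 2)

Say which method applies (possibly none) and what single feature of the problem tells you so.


Best approach: conjugate multiplication — divergence minus divergence hides a finite answer — expose it by pairing sqrt(h**2 + h + 2) - h with its conjugate.


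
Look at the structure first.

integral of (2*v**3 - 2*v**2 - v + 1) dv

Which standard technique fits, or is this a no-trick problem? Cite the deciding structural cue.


Diagnosis: no special technique — nothing composite, nothing rational, nothing trigonometric — each constant-multiple power of v integrates by the power rule alone.


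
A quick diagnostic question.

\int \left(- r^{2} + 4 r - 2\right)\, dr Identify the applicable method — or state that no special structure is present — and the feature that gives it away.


Best approach: no special technique — the integrand is a sum of constant multiples of powers of r — integrate term by term.


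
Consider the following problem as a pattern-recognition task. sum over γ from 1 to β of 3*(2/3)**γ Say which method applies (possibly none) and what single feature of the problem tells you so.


Technique: the geometric series formula — each summand is the previous one scaled by 2/3; that constant multiplier is itself the geometric structure.


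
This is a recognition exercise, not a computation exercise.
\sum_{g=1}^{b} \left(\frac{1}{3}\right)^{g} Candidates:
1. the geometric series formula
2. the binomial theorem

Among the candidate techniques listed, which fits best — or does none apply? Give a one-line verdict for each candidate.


Verdict: the geometric series formula — the ratio of consecutive terms is the constant \frac{1}{3}, independent of the index — a geometric sum.
- the geometric series formula — applies; the problem has the shape this method handles.
- the binomial theorem: there is no pair of bases whose matched powers would reassemble into a single binomial power.


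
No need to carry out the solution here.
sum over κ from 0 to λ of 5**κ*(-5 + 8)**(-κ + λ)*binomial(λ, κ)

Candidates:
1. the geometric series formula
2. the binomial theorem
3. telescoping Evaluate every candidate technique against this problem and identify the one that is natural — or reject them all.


Technique: the binomial theorem — the binomial coefficients weight matched powers of 5 and (-5 + 8), which is exactly the expansion of a binomial power.
- the geometric series formula — there is no constant term-to-term ratio.
- the binomial theorem — a fit — the right tool for this form.
- telescoping: in the displayed form, no term reappears at a neighboring index to cancel against.


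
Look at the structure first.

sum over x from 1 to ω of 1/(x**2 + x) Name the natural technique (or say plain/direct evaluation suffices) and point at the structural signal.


Method: telescoping — 1/(x**2 + x) decomposes into shift-paired simple fractions; the series telescopes to finitely many boundary pieces.


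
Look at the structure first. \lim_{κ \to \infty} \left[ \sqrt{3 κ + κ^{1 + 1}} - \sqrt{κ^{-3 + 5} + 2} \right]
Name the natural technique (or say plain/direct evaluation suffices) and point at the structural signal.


Diagnosis: conjugate multiplication — two divergent pieces with a minus sign between them and a radical in the mix: rationalize \sqrt{3 κ + κ^{1 + 1}} - \sqrt{κ^{-3 + 5} + 2} before any limit law applies.


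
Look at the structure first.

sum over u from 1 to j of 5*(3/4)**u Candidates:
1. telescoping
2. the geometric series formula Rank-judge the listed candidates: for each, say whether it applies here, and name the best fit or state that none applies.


Method: the geometric series formula — each term is 3/4 times the previous one, so the geometric-series formula applies directly.
- telescoping: the terms as presented offer no neighboring cancellation — a telescoping rewrite may exist, but the displayed structure does not hand one over.
- the geometric series formula — yes, a natural case for it.


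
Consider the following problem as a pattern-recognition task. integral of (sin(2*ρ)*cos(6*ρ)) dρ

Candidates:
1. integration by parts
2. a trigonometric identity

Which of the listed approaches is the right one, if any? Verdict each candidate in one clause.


Verdict: a trigonometric identity — distinct frequencies under one product (sin(2*ρ)*cos(6*ρ)): the product-to-sum identity is the systematic route to an integrable form.
- integration by parts — not the natural route: no polynomial-kernel product appears — a recursive parts reduction of the trigonometric product exists, but the identity rewrite is direct.
- a trigonometric identity — a fit — the right tool for this form.


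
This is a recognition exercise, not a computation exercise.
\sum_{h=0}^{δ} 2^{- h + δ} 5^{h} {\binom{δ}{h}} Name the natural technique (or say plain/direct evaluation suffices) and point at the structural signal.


Method: the binomial theorem — terms weighting {\binom{δ}{h}} against matched powers of 5 and 2 reassemble into (5 + 2)^δ by the binomial theorem.


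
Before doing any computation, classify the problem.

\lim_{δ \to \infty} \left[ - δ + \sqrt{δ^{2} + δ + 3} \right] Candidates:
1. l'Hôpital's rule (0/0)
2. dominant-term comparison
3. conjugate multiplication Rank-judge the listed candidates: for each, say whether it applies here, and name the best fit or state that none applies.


Best approach: conjugate multiplication — two divergent pieces with a minus sign between them and a radical in the mix: rationalize \sqrt{δ^{2} + δ + 3} - δ before any limit law applies.
- l'Hôpital's rule (0/0) — no quotient structure at all: the clash is ∞ minus ∞, which rationalizing converts into a tractable ratio.
- dominant-term comparison: this is not a rational comparison of growth rates at infinity.
- conjugate multiplication — a fit — the right tool for this form.


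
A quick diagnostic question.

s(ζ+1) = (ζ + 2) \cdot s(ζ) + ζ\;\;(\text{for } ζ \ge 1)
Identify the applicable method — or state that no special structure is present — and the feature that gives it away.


Verdict: a summation factor — because the multiplier ζ + 2 is index-dependent, divide through by its running product and sum the resulting differences.


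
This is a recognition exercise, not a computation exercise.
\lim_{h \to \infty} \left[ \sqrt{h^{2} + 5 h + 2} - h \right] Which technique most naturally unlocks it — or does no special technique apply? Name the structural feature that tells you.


Best approach: conjugate multiplication — both pieces blow up but their difference is finite; the conjugate trick rationalizes \sqrt{h^{2} + 5 h + 2} - h.


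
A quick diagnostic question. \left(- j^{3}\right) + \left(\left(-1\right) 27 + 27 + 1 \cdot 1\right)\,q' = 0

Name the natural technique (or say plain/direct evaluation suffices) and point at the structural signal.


Method: no special technique — the slope is a pure function of j; integrate both sides and be done.


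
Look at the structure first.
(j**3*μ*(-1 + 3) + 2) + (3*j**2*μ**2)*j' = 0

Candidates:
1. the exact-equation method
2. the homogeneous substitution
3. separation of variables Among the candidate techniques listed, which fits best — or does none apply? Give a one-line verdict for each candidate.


Best approach: the exact-equation method — equality of cross partials is the green light — assemble the potential function term by term.
- the exact-equation method — a fit — the right tool for this form.
- the homogeneous substitution — solved for the derivative, the right side changes under joint scaling of the two variables.
- separation of variables: the two dependences do not factor apart.


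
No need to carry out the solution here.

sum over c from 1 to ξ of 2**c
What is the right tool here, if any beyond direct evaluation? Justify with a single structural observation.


Method: the geometric series formula — term-over-term division gives 2 every time — index-free ratio, geometric sum formula applies.
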